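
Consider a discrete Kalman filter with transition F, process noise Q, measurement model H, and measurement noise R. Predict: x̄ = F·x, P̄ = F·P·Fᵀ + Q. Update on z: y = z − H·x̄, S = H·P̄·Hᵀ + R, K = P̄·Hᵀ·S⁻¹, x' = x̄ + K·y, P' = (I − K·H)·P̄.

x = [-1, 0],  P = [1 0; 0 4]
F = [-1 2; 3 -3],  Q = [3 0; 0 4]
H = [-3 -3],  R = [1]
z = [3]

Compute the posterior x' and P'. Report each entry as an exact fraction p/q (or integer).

x̄ = F·x = [1, -3]
P̄ = F·P·Fᵀ + Q = [20 -27; -27 49]
y = z − H·x̄ = [-3]
S = H·P̄·Hᵀ + R = [136]
K = P̄·Hᵀ·S⁻¹ = [21/136; -33/68]
x' = x̄ + K·y = [73/136, -105/68]
P' = (I − K·H)·P̄ = [2279/136 -1143/68; -1143/68 577/34]

x' = [73/136, -105/68]
P' = [2279/136 -1143/68; -1143/68 577/34]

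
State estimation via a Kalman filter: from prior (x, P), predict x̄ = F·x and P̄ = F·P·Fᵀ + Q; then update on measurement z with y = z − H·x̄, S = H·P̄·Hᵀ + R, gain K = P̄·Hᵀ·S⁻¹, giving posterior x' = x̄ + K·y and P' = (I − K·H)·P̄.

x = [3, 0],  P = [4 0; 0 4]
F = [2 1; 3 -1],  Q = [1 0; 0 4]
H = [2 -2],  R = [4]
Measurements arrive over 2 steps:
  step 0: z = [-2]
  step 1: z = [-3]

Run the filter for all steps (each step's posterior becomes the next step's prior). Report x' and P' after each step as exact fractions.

step 0: x' = [79/13, 93/13], P' = [545/26 272/13; 272/13 284/13]
step 1: x' = [-1193/797, -501/1594], P' = [40059/797 38355/797; 38355/797 37422/797]

step 0: x̄ = F·x = [6, 9]
step 0: P̄ = F·P·Fᵀ + Q = [21 20; 20 44]
step 0: y = z − H·x̄ = [4]
step 0: S = H·P̄·Hᵀ + R = [104]
step 0: K = P̄·Hᵀ·S⁻¹ = [1/52; -6/13]
step 0: x' = x̄ + K·y = [79/13, 93/13]
step 0: P' = (I − K·H)·P̄ = [545/26 272/13; 272/13 284/13]
step 1: x̄ = F·x = [251/13, 144/13]
step 1: P̄ = F·P·Fᵀ + Q = [2475/13 1623/13; 1623/13 2313/26]
step 1: y = z − H·x̄ = [-253/13]
step 1: S = H·P̄·Hᵀ + R = [1594/13]
step 1: K = P̄·Hᵀ·S⁻¹ = [852/797; 933/1594]
step 1: x' = x̄ + K·y = [-1193/797, -501/1594]
step 1: P' = (I − K·H)·P̄ = [40059/797 38355/797; 38355/797 37422/797]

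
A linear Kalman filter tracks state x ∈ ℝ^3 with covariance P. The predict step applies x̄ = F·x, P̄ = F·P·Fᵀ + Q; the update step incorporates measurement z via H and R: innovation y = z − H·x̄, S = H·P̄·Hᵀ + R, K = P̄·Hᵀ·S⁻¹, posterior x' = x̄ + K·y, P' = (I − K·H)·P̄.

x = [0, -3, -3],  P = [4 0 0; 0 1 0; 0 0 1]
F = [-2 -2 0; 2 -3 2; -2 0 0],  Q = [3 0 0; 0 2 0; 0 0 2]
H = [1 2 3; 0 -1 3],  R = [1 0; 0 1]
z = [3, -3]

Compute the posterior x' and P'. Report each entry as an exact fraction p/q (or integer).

x' = [15447/3836, 2643/3836, -747/959]
P' = [96707/19180 -31581/19180 -489/959; -31581/19180 14533/19180 124/959; -489/959 124/959 108/959]

x̄ = F·x = [6, 3, 0]
P̄ = F·P·Fᵀ + Q = [23 -10 16; -10 31 -16; 16 -16 18]
y = z − H·x̄ = [-9, 0]
S = H·P̄·Hᵀ + R = [174 110; 110 290]
K = P̄·Hᵀ·S⁻¹ = [841/3836 2241/19180; 985/3836 -7093/19180; 83/959 200/959]
x' = x̄ + K·y = [15447/3836, 2643/3836, -747/959]
P' = (I − K·H)·P̄ = [96707/19180 -31581/19180 -489/959; -31581/19180 14533/19180 124/959; -489/959 124/959 108/959]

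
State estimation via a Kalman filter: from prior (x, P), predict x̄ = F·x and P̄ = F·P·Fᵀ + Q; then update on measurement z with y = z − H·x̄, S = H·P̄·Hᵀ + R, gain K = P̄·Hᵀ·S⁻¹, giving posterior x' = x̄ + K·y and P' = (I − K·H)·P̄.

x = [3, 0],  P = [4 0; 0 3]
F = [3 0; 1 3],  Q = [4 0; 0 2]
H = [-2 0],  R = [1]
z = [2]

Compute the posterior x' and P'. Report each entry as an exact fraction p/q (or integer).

x' = [-151/161, 3/161]
P' = [40/161 12/161; 12/161 4737/161]

x̄ = F·x = [9, 3]
P̄ = F·P·Fᵀ + Q = [40 12; 12 33]
y = z − H·x̄ = [20]
S = H·P̄·Hᵀ + R = [161]
K = P̄·Hᵀ·S⁻¹ = [-80/161; -24/161]
x' = x̄ + K·y = [-151/161, 3/161]
P' = (I − K·H)·P̄ = [40/161 12/161; 12/161 4737/161]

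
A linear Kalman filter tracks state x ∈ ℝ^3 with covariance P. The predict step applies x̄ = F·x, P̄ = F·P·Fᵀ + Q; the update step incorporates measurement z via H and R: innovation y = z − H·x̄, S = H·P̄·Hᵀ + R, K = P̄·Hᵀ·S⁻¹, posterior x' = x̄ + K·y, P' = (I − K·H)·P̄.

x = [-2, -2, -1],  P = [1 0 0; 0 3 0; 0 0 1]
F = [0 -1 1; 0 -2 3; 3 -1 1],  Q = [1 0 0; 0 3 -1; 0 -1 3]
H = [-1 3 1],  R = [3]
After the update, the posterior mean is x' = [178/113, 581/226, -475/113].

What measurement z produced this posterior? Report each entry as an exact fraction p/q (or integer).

z = [2]

x̄ = F·x = [1, 1, -5]
P̄ = F·P·Fᵀ + Q = [5 9 4; 9 24 8; 4 8 16]
S = H·P̄·Hᵀ + R = [226]
K = P̄·Hᵀ·S⁻¹ = [13/113; 71/226; 18/113]
x' − x̄ = [65/113, 355/226, 90/113] = K·y
y = (KᵀK)⁻¹·Kᵀ·(x' − x̄) = [5]
z = y + H·x̄ = [5] + [-3] = [2]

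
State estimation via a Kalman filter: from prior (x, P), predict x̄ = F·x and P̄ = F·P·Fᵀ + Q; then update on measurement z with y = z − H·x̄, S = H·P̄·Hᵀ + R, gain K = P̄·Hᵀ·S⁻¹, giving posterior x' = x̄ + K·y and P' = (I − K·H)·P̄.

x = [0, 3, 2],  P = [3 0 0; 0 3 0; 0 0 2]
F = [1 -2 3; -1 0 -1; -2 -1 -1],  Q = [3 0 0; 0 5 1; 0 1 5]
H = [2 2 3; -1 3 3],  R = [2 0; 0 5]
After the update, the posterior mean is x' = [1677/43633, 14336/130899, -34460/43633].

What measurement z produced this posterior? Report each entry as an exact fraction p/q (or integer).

z = [-2, -2]

x̄ = F·x = [0, -2, -5]
P̄ = F·P·Fᵀ + Q = [36 -9 -6; -9 10 9; -6 9 22]
S = H·P̄·Hᵀ + R = [348 267; 267 581]
K = P̄·Hᵀ·S⁻¹ = [14181/43633 -12600/43633; -773/130899 5075/43633; 5133/43633 5076/43633]
x' − x̄ = [1677/43633, 276134/130899, 183705/43633] = K·y
y = (KᵀK)⁻¹·Kᵀ·(x' − x̄) = [17, 19]
z = y + H·x̄ = [17, 19] + [-19, -21] = [-2, -2]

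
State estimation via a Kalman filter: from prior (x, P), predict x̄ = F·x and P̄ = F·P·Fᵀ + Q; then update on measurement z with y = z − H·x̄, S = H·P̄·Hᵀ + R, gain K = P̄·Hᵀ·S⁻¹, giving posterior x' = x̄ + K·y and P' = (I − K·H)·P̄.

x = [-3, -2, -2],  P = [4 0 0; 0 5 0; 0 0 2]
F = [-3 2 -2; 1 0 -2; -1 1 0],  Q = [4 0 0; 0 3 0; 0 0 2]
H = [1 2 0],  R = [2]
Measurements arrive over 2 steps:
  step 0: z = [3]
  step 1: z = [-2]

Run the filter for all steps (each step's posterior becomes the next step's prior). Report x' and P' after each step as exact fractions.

step 0: x̄ = F·x = [9, 1, 1]
step 0: P̄ = F·P·Fᵀ + Q = [68 -4 22; -4 15 -4; 22 -4 11]
step 0: y = z − H·x̄ = [-8]
step 0: S = H·P̄·Hᵀ + R = [114]
step 0: K = P̄·Hᵀ·S⁻¹ = [10/19; 13/57; 7/57]
step 0: x' = x̄ + K·y = [91/19, -47/57, 1/57]
step 0: P' = (I − K·H)·P̄ = [692/19 -336/19 278/19; -336/19 517/57 -410/57; 278/19 -410/57 529/57]
step 1: x̄ = F·x = [-305/19, 271/57, -320/57]
step 1: P̄ = F·P·Fᵀ + Q = [16160/19 -384/19 4930/19; -384/19 1027/57 -596/57; 4930/19 -596/57 4723/57]
step 1: y = z − H·x̄ = [259/57]
step 1: S = H·P̄·Hᵀ + R = [48094/57]
step 1: K = P̄·Hᵀ·S⁻¹ = [23088/24047; 451/24047; 6799/24047]
step 1: x' = x̄ + K·y = [-281109/24047, 116378/24047, -104107/24047]
step 1: P' = (I − K·H)·P̄ = [1748896/24047 -851360/24047 731658/24047; -851360/24047 426131/24047 -359030/24047; 731658/24047 -359030/24047 370547/24047]

step 0: x' = [91/19, -47/57, 1/57], P' = [692/19 -336/19 278/19; -336/19 517/57 -410/57; 278/19 -410/57 529/57]
step 1: x' = [-281109/24047, 116378/24047, -104107/24047], P' = [1748896/24047 -851360/24047 731658/24047; -851360/24047 426131/24047 -359030/24047; 731658/24047 -359030/24047 370547/24047]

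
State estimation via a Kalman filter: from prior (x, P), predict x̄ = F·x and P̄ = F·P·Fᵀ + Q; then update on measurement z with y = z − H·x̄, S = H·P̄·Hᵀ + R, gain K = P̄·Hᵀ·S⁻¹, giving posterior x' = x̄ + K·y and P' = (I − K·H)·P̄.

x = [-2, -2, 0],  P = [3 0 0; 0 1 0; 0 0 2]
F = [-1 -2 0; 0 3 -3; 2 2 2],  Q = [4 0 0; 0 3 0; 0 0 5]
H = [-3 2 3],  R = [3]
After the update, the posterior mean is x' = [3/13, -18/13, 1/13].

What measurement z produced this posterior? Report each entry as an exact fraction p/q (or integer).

z = [-3]

x̄ = F·x = [6, -6, -8]
P̄ = F·P·Fᵀ + Q = [11 -6 -10; -6 30 -6; -10 -6 29]
S = H·P̄·Hᵀ + R = [663]
K = P̄·Hᵀ·S⁻¹ = [-25/221; 20/221; 35/221]
x' − x̄ = [-75/13, 60/13, 105/13] = K·y
y = (KᵀK)⁻¹·Kᵀ·(x' − x̄) = [51]
z = y + H·x̄ = [51] + [-54] = [-3]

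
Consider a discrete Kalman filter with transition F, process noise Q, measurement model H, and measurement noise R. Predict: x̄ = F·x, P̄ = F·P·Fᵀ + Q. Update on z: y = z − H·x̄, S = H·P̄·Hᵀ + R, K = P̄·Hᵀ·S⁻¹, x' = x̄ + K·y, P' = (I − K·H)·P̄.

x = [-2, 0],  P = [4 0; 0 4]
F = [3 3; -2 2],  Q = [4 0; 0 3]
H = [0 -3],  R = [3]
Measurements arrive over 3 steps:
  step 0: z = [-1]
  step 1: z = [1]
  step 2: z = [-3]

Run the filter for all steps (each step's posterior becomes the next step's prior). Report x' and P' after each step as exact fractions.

step 0: x' = [-6, 39/106], P' = [76 0; 0 35/106]
step 1: x' = [28563/12269, -7833/24538], P' = [1134959/49076 -24063/49076; -24063/49076 16341/49076]
step 2: x' = [-1157616/465121, 910935/930242], P' = [79245437/3720968 -1677927/3720968; -1677927/3720968 1236233/3720968]

step 0: x̄ = F·x = [-6, 4]
step 0: P̄ = F·P·Fᵀ + Q = [76 0; 0 35]
step 0: y = z − H·x̄ = [11]
step 0: S = H·P̄·Hᵀ + R = [318]
step 0: K = P̄·Hᵀ·S⁻¹ = [0; -35/106]
step 0: x' = x̄ + K·y = [-6, 39/106]
step 0: P' = (I − K·H)·P̄ = [76 0; 0 35/106]
step 1: x̄ = F·x = [-1791/106, 675/53]
step 1: P̄ = F·P·Fᵀ + Q = [73243/106 -24063/53; -24063/53 16341/53]
step 1: y = z − H·x̄ = [2078/53]
step 1: S = H·P̄·Hᵀ + R = [147228/53]
step 1: K = P̄·Hᵀ·S⁻¹ = [24063/49076; -16341/49076]
step 1: x' = x̄ + K·y = [28563/12269, -7833/24538]
step 1: P' = (I − K·H)·P̄ = [1134959/49076 -24063/49076; -24063/49076 16341/49076]
step 2: x̄ = F·x = [147879/24538, -64959/12269]
step 2: P̄ = F·P·Fᵀ + Q = [5062435/24538 -1677927/12269; -1677927/12269 1236233/12269]
step 2: y = z − H·x̄ = [-231684/12269]
step 2: S = H·P̄·Hᵀ + R = [11162904/12269]
step 2: K = P̄·Hᵀ·S⁻¹ = [1677927/3720968; -1236233/3720968]
step 2: x' = x̄ + K·y = [-1157616/465121, 910935/930242]
step 2: P' = (I − K·H)·P̄ = [79245437/3720968 -1677927/3720968; -1677927/3720968 1236233/3720968]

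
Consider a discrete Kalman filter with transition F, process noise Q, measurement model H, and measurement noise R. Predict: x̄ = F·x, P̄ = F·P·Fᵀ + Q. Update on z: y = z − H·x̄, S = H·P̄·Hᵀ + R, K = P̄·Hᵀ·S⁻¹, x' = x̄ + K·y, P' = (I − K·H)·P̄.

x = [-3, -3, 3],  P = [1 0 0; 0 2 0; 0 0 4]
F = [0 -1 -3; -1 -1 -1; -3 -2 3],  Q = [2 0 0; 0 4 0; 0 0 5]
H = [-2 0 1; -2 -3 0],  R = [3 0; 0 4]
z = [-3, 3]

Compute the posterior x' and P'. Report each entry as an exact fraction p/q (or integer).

x̄ = F·x = [-6, 3, 24]
P̄ = F·P·Fᵀ + Q = [40 14 -32; 14 11 -5; -32 -5 58]
y = z − H·x̄ = [-39, 0]
S = H·P̄·Hᵀ + R = [349 323; 323 431]
K = P̄·Hᵀ·S⁻¹ = [-403/2095 -291/2095; 548/4609 -1063/4609; 5413/9218 -2367/9218]
x' = x̄ + K·y = [3147/2095, -7545/4609, 10125/9218]
P' = (I − K·H)·P̄ = [3162/2095 -344/419 1023/419; -344/419 3940/4609 -5924/4609; 1023/419 -5924/4609 61251/9218]

x' = [3147/2095, -7545/4609, 10125/9218]
P' = [3162/2095 -344/419 1023/419; -344/419 3940/4609 -5924/4609; 1023/419 -5924/4609 61251/9218]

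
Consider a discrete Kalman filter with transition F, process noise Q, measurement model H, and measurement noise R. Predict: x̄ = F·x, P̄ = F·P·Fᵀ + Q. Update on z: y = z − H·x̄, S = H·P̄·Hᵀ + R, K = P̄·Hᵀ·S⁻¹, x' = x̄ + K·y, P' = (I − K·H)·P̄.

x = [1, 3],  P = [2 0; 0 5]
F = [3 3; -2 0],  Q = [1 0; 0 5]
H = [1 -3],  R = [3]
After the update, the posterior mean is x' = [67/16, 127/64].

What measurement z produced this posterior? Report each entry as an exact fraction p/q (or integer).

z = [-2]

x̄ = F·x = [12, -2]
P̄ = F·P·Fᵀ + Q = [64 -12; -12 13]
S = H·P̄·Hᵀ + R = [256]
K = P̄·Hᵀ·S⁻¹ = [25/64; -51/256]
x' − x̄ = [-125/16, 255/64] = K·y
y = (KᵀK)⁻¹·Kᵀ·(x' − x̄) = [-20]
z = y + H·x̄ = [-20] + [18] = [-2]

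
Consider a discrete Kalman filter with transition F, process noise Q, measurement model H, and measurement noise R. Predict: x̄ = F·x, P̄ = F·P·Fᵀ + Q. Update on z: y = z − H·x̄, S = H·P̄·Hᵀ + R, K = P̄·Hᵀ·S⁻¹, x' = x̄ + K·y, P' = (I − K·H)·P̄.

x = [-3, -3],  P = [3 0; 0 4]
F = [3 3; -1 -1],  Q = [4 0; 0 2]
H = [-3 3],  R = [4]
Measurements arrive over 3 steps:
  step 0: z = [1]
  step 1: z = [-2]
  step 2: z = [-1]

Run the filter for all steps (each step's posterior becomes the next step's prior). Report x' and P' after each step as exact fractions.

step 0: x' = [-222/533, 3/533], P' = [863/533 687/533; 687/533 747/533]
step 1: x' = [22107/46061, -40539/230305], P' = [74516/46061 59340/46061; 59340/46061 322704/230305]
step 2: x' = [25628082/99464093, -7933047/99464093], P' = [160909448/99464093 128138592/99464093; 128138592/99464093 139369284/99464093]

step 0: x̄ = F·x = [-18, 6]
step 0: P̄ = F·P·Fᵀ + Q = [67 -21; -21 9]
step 0: y = z − H·x̄ = [-71]
step 0: S = H·P̄·Hᵀ + R = [1066]
step 0: K = P̄·Hᵀ·S⁻¹ = [-132/533; 45/533]
step 0: x' = x̄ + K·y = [-222/533, 3/533]
step 0: P' = (I − K·H)·P̄ = [863/533 687/533; 687/533 747/533]
step 1: x̄ = F·x = [-657/533, 219/533]
step 1: P̄ = F·P·Fᵀ + Q = [28988/533 -8952/533; -8952/533 4050/533]
step 1: y = z − H·x̄ = [-3694/533]
step 1: S = H·P̄·Hᵀ + R = [460610/533]
step 1: K = P̄·Hᵀ·S⁻¹ = [-11382/46061; 19503/230305]
step 1: x' = x̄ + K·y = [22107/46061, -40539/230305]
step 1: P' = (I − K·H)·P̄ = [74516/46061 59340/46061; 59340/46061 322704/230305]
step 2: x̄ = F·x = [209988/230305, -69996/230305]
step 2: P̄ = F·P·Fᵀ + Q = [12519376/230305 -3866052/230305; -3866052/230305 1749294/230305]
step 2: y = z − H·x̄ = [609647/230305]
step 2: S = H·P̄·Hᵀ + R = [198928186/230305]
step 2: K = P̄·Hᵀ·S⁻¹ = [-24578142/99464093; 8423019/99464093]
step 2: x' = x̄ + K·y = [25628082/99464093, -7933047/99464093]
step 2: P' = (I − K·H)·P̄ = [160909448/99464093 128138592/99464093; 128138592/99464093 139369284/99464093]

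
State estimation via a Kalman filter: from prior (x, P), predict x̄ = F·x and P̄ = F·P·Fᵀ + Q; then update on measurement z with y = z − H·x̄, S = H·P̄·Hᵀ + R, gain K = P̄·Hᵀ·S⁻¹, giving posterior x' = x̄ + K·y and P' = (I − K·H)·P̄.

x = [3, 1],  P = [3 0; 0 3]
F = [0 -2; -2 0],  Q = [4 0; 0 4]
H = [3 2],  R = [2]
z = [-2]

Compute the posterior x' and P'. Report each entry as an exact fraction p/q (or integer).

x̄ = F·x = [-2, -6]
P̄ = F·P·Fᵀ + Q = [16 0; 0 16]
y = z − H·x̄ = [16]
S = H·P̄·Hᵀ + R = [210]
K = P̄·Hᵀ·S⁻¹ = [8/35; 16/105]
x' = x̄ + K·y = [58/35, -374/105]
P' = (I − K·H)·P̄ = [176/35 -256/35; -256/35 1168/105]

x' = [58/35, -374/105]
P' = [176/35 -256/35; -256/35 1168/105]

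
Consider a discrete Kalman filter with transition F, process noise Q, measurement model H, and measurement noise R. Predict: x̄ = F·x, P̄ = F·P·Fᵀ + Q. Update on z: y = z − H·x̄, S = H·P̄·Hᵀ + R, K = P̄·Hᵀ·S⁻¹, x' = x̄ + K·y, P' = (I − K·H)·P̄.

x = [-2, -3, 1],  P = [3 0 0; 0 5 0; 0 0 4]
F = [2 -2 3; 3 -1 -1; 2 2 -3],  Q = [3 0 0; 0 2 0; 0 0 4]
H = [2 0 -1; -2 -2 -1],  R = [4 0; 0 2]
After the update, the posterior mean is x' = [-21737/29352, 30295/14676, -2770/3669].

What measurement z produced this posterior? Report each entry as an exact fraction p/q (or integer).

z = [-1, -2]

x̄ = F·x = [5, -4, -13]
P̄ = F·P·Fᵀ + Q = [71 16 -44; 16 38 20; -44 20 72]
S = H·P̄·Hᵀ + R = [536 -236; -236 542]
K = P̄·Hᵀ·S⁻¹ = [17533/58704 -3223/29352; -2963/29352 -4111/14676; -2887/7338 -791/3669]
x' − x̄ = [-168497/29352, 88999/14676, 44927/3669] = K·y
y = (KᵀK)⁻¹·Kᵀ·(x' − x̄) = [-24, -13]
z = y + H·x̄ = [-24, -13] + [23, 11] = [-1, -2]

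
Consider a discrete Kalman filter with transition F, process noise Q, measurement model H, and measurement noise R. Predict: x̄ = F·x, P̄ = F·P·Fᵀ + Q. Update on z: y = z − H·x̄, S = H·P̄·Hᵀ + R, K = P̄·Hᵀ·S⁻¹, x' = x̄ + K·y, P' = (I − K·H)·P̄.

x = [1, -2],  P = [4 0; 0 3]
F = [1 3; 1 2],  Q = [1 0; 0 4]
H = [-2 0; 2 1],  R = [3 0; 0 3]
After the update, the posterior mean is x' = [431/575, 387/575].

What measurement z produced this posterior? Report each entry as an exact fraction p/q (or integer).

z = [-2, 2]

x̄ = F·x = [-5, -3]
P̄ = F·P·Fᵀ + Q = [32 22; 22 20]
S = H·P̄·Hᵀ + R = [131 -172; -172 239]
K = P̄·Hᵀ·S⁻¹ = [-168/575 86/575; 164/575 272/575]
x' − x̄ = [3306/575, 2112/575] = K·y
y = (KᵀK)⁻¹·Kᵀ·(x' − x̄) = [-12, 15]
z = y + H·x̄ = [-12, 15] + [10, -13] = [-2, 2]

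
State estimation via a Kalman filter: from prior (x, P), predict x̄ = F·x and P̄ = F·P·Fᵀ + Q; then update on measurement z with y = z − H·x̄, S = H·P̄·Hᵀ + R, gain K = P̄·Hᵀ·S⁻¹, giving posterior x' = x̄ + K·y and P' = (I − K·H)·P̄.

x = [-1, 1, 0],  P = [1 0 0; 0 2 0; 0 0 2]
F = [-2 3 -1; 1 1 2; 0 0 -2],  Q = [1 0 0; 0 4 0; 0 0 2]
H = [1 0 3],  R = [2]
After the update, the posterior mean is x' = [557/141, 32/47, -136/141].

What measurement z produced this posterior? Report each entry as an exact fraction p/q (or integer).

z = [1]

x̄ = F·x = [5, 0, 0]
P̄ = F·P·Fᵀ + Q = [25 0 4; 0 15 -8; 4 -8 10]
S = H·P̄·Hᵀ + R = [141]
K = P̄·Hᵀ·S⁻¹ = [37/141; -8/47; 34/141]
x' − x̄ = [-148/141, 32/47, -136/141] = K·y
y = (KᵀK)⁻¹·Kᵀ·(x' − x̄) = [-4]
z = y + H·x̄ = [-4] + [5] = [1]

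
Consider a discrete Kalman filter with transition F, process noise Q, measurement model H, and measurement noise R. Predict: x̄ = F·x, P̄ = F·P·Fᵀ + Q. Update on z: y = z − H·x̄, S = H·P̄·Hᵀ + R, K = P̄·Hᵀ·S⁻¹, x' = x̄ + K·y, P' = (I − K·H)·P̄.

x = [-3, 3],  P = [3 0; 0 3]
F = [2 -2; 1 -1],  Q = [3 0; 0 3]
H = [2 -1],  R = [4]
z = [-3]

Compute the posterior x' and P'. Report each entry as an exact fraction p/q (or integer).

x' = [-246/73, -213/73]
P' = [207/73 246/73; 246/73 432/73]

x̄ = F·x = [-12, -6]
P̄ = F·P·Fᵀ + Q = [27 12; 12 9]
y = z − H·x̄ = [15]
S = H·P̄·Hᵀ + R = [73]
K = P̄·Hᵀ·S⁻¹ = [42/73; 15/73]
x' = x̄ + K·y = [-246/73, -213/73]
P' = (I − K·H)·P̄ = [207/73 246/73; 246/73 432/73]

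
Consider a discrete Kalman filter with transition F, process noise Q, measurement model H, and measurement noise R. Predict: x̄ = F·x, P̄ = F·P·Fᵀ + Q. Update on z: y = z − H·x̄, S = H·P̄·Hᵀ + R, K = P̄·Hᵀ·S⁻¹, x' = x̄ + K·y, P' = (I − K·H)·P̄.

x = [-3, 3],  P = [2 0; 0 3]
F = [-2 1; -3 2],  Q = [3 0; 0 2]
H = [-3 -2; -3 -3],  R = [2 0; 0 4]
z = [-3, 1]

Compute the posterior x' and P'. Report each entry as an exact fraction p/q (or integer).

x̄ = F·x = [9, 15]
P̄ = F·P·Fᵀ + Q = [14 18; 18 32]
y = z − H·x̄ = [54, 73]
S = H·P̄·Hᵀ + R = [472 588; 588 742]
K = P̄·Hᵀ·S⁻¹ = [-51/160 69/560; 23/160 -177/560]
x' = x̄ + K·y = [219/280, -87/280]
P' = (I − K·H)·P̄ = [541/560 -633/560; -633/560 869/560]

x' = [219/280, -87/280]
P' = [541/560 -633/560; -633/560 869/560]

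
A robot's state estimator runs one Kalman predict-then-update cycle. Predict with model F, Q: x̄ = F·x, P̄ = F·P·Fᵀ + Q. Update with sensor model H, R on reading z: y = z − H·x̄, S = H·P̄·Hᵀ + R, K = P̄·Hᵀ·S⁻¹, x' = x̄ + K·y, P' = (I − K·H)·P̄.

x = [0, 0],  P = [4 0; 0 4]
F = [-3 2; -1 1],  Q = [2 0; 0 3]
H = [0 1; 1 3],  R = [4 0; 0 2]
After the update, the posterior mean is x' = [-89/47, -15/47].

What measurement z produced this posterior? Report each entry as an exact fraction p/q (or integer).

z = [1, -3]

x̄ = F·x = [0, 0]
P̄ = F·P·Fᵀ + Q = [54 20; 20 11]
S = H·P̄·Hᵀ + R = [15 53; 53 275]
K = P̄·Hᵀ·S⁻¹ = [-271/658 325/658; 54/329 53/329]
x' − x̄ = [-89/47, -15/47] = K·y
y = (KᵀK)⁻¹·Kᵀ·(x' − x̄) = [1, -3]
z = y + H·x̄ = [1, -3] + [0, 0] = [1, -3]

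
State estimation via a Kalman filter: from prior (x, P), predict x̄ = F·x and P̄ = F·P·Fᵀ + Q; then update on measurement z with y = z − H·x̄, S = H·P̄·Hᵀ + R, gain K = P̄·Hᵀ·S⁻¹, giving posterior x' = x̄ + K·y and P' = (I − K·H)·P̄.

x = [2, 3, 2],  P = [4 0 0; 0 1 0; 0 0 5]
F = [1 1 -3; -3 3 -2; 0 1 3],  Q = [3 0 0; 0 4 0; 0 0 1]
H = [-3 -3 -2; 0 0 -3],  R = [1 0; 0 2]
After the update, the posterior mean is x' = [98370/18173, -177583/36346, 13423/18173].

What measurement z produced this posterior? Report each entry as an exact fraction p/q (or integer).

z = [-3, -2]

x̄ = F·x = [-1, -1, 9]
P̄ = F·P·Fᵀ + Q = [53 21 -44; 21 69 -27; -44 -27 47]
S = H·P̄·Hᵀ + R = [813 -357; -357 425]
K = P̄·Hᵀ·S⁻¹ = [-289/6414 9913/36346; -1233/4276 -3753/72692; 7/6414 -12025/36346]
x' − x̄ = [116543/18173, -141237/36346, -150134/18173] = K·y
y = (KᵀK)⁻¹·Kᵀ·(x' − x̄) = [9, 25]
z = y + H·x̄ = [9, 25] + [-12, -27] = [-3, -2]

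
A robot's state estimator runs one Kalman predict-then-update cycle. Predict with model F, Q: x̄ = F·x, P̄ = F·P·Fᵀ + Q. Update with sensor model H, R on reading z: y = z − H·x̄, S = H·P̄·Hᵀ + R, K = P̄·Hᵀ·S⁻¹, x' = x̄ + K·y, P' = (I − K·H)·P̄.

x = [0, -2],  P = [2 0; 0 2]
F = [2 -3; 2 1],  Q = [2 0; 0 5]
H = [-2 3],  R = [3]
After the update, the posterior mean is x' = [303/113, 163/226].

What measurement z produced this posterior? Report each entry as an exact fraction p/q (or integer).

x̄ = F·x = [6, -2]
P̄ = F·P·Fᵀ + Q = [28 2; 2 15]
S = H·P̄·Hᵀ + R = [226]
K = P̄·Hᵀ·S⁻¹ = [-25/113; 41/226]
x' − x̄ = [-375/113, 615/226] = K·y
y = (KᵀK)⁻¹·Kᵀ·(x' − x̄) = [15]
z = y + H·x̄ = [15] + [-18] = [-3]

z = [-3]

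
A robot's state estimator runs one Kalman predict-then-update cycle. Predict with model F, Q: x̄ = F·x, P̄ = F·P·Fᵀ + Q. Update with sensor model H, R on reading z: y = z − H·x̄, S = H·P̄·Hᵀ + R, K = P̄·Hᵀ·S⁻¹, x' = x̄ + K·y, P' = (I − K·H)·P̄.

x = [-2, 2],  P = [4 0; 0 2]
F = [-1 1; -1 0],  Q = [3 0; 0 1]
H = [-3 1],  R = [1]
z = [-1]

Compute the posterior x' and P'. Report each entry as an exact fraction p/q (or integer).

x̄ = F·x = [4, 2]
P̄ = F·P·Fᵀ + Q = [9 4; 4 5]
y = z − H·x̄ = [9]
S = H·P̄·Hᵀ + R = [63]
K = P̄·Hᵀ·S⁻¹ = [-23/63; -1/9]
x' = x̄ + K·y = [5/7, 1]
P' = (I − K·H)·P̄ = [38/63 13/9; 13/9 38/9]

x' = [5/7, 1]
P' = [38/63 13/9; 13/9 38/9]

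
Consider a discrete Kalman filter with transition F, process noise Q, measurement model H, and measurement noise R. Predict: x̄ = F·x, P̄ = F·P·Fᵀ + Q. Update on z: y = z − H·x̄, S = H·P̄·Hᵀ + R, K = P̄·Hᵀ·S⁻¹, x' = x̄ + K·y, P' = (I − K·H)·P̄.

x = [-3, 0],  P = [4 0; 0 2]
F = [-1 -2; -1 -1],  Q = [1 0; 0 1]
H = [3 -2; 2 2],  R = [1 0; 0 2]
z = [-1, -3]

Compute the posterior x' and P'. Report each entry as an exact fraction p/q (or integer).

x̄ = F·x = [3, 3]
P̄ = F·P·Fᵀ + Q = [13 8; 8 7]
y = z − H·x̄ = [-4, -15]
S = H·P̄·Hᵀ + R = [50 66; 66 146]
K = P̄·Hᵀ·S⁻¹ = [293/1472 291/1472; -65/368 105/368]
x' = x̄ + K·y = [-1121/1472, -211/368]
P' = (I − K·H)·P̄ = [175/1472 29/368; 29/368 19/92]

x' = [-1121/1472, -211/368]
P' = [175/1472 29/368; 29/368 19/92]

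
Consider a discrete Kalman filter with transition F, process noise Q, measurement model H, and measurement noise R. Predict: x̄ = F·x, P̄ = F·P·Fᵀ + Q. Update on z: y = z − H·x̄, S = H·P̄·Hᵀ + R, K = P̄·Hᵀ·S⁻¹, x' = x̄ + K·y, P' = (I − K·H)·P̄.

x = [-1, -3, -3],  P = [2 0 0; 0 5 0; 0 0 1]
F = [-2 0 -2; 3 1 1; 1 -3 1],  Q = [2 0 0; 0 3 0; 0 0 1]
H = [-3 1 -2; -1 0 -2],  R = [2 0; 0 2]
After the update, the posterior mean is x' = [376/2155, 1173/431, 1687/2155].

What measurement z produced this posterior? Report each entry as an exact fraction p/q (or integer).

x̄ = F·x = [8, -9, 5]
P̄ = F·P·Fᵀ + Q = [14 -14 -6; -14 27 -8; -6 -8 49]
S = H·P̄·Hᵀ + R = [395 220; 220 188]
K = P̄·Hᵀ·S⁻¹ = [-1958/6465 889/2586; 469/1293 -685/2586; 308/2155 -283/431]
x' − x̄ = [-16864/2155, 5052/431, -9088/2155] = K·y
y = (KᵀK)⁻¹·Kᵀ·(x' − x̄) = [44, 16]
z = y + H·x̄ = [44, 16] + [-43, -18] = [1, -2]

z = [1, -2]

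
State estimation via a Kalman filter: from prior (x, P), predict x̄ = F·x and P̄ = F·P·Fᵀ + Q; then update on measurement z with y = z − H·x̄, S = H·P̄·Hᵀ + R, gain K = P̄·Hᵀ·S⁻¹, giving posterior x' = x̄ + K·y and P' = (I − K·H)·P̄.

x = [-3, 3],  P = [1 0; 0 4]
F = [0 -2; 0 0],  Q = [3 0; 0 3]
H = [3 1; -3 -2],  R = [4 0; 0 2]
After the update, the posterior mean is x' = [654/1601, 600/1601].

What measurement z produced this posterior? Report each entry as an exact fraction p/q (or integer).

x̄ = F·x = [-6, 0]
P̄ = F·P·Fᵀ + Q = [19 0; 0 3]
S = H·P̄·Hᵀ + R = [178 -177; -177 185]
K = P̄·Hᵀ·S⁻¹ = [456/1601 -57/1601; -507/1601 -537/1601]
x' − x̄ = [10260/1601, 600/1601] = K·y
y = (KᵀK)⁻¹·Kᵀ·(x' − x̄) = [20, -20]
z = y + H·x̄ = [20, -20] + [-18, 18] = [2, -2]

z = [2, -2]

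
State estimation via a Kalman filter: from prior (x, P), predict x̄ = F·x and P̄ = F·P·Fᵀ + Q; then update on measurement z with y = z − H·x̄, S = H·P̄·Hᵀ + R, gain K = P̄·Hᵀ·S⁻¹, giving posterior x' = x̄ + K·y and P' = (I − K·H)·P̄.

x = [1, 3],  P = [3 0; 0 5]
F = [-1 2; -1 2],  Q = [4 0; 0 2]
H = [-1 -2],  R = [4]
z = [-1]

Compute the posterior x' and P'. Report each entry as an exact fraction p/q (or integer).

x̄ = F·x = [5, 5]
P̄ = F·P·Fᵀ + Q = [27 23; 23 25]
y = z − H·x̄ = [14]
S = H·P̄·Hᵀ + R = [223]
K = P̄·Hᵀ·S⁻¹ = [-73/223; -73/223]
x' = x̄ + K·y = [93/223, 93/223]
P' = (I − K·H)·P̄ = [692/223 -200/223; -200/223 246/223]

x' = [93/223, 93/223]
P' = [692/223 -200/223; -200/223 246/223]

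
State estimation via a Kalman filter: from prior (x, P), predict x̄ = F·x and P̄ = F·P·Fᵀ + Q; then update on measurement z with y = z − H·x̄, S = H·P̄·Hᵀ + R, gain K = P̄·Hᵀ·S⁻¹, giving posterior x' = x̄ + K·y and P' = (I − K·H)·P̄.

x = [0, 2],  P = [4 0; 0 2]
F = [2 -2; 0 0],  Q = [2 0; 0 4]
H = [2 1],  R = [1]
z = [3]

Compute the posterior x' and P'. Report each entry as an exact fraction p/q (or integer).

x̄ = F·x = [-4, 0]
P̄ = F·P·Fᵀ + Q = [26 0; 0 4]
y = z − H·x̄ = [11]
S = H·P̄·Hᵀ + R = [109]
K = P̄·Hᵀ·S⁻¹ = [52/109; 4/109]
x' = x̄ + K·y = [136/109, 44/109]
P' = (I − K·H)·P̄ = [130/109 -208/109; -208/109 420/109]

x' = [136/109, 44/109]
P' = [130/109 -208/109; -208/109 420/109]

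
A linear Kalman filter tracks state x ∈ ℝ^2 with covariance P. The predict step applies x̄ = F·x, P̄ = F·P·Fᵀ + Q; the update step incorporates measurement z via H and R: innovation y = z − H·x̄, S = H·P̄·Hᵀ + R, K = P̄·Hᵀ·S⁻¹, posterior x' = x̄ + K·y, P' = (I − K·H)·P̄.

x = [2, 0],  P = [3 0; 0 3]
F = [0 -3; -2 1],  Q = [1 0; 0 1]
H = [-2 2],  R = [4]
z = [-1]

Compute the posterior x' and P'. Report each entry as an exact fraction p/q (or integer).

x' = [-37/18, -47/18]
P' = [395/63 358/63; 358/63 383/63]

x̄ = F·x = [0, -4]
P̄ = F·P·Fᵀ + Q = [28 -9; -9 16]
y = z − H·x̄ = [7]
S = H·P̄·Hᵀ + R = [252]
K = P̄·Hᵀ·S⁻¹ = [-37/126; 25/126]
x' = x̄ + K·y = [-37/18, -47/18]
P' = (I − K·H)·P̄ = [395/63 358/63; 358/63 383/63]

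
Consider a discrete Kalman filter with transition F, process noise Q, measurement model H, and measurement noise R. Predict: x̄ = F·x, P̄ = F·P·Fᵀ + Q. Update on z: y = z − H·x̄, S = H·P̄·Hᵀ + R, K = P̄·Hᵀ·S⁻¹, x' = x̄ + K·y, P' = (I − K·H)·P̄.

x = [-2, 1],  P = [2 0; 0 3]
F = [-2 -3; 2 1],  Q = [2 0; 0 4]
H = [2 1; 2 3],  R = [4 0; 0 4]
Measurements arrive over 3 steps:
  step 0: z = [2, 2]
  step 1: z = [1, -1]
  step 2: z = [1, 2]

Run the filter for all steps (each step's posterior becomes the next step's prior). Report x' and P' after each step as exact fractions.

step 0: x' = [30/23, -82/207], P' = [52/23 -122/69; -122/69 1094/621]
step 1: x' = [-5273/46486, 137/46486], P' = [35839/23243 -27317/23243; -27317/23243 29661/23243]
step 2: x' = [2076861/5917334, 2260855/5917334], P' = [4565604/2958667 -3473710/2958667; -3473710/2958667 3759546/2958667]

step 0: x̄ = F·x = [1, -3]
step 0: P̄ = F·P·Fᵀ + Q = [37 -17; -17 15]
step 0: y = z − H·x̄ = [3, 9]
step 0: S = H·P̄·Hᵀ + R = [99 57; 57 83]
step 0: K = P̄·Hᵀ·S⁻¹ = [95/138 -9/46; -551/1242 181/414]
step 0: x' = x̄ + K·y = [30/23, -82/207]
step 0: P' = (I − K·H)·P̄ = [52/23 -122/69; -122/69 1094/621]
step 1: x̄ = F·x = [-98/69, 458/207]
step 1: P̄ = F·P·Fᵀ + Q = [392/69 -38/207; -38/207 4802/621]
step 1: y = z − H·x̄ = [337/207, -331/69]
step 1: S = H·P̄·Hᵀ + R = [20942/621 9202/207; 9202/207 6494/69]
step 1: K = P̄·Hᵀ·S⁻¹ = [44361/92972 -10273/92972; -24973/92972 34349/92972]
step 1: x' = x̄ + K·y = [-5273/46486, 137/46486]
step 1: P' = (I − K·H)·P̄ = [35839/23243 -27317/23243; -27317/23243 29661/23243]
step 2: x̄ = F·x = [10135/46486, -10409/46486]
step 2: P̄ = F·P·Fᵀ + Q = [128987/23243 -13803/23243; -13803/23243 156721/23243]
step 2: y = z − H·x̄ = [36625/46486, 103929/46486]
step 2: S = H·P̄·Hᵀ + R = [710429/23243 875687/23243; 875687/23243 1853773/23243]
step 2: K = P̄·Hᵀ·S⁻¹ = [2828749/5917334 -644961/5917334; -1593937/5917334 2165609/5917334]
step 2: x' = x̄ + K·y = [2076861/5917334, 2260855/5917334]
step 2: P' = (I − K·H)·P̄ = [4565604/2958667 -3473710/2958667; -3473710/2958667 3759546/2958667]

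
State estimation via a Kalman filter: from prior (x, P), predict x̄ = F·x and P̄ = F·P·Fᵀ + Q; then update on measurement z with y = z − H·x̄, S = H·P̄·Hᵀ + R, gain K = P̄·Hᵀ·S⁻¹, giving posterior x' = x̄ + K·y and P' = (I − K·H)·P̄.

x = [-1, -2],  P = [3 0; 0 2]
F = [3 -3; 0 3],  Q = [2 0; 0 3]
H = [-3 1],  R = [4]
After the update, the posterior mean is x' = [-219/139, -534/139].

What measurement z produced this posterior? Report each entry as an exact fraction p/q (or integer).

z = [1]

x̄ = F·x = [3, -6]
P̄ = F·P·Fᵀ + Q = [47 -18; -18 21]
S = H·P̄·Hᵀ + R = [556]
K = P̄·Hᵀ·S⁻¹ = [-159/556; 75/556]
x' − x̄ = [-636/139, 300/139] = K·y
y = (KᵀK)⁻¹·Kᵀ·(x' − x̄) = [16]
z = y + H·x̄ = [16] + [-15] = [1]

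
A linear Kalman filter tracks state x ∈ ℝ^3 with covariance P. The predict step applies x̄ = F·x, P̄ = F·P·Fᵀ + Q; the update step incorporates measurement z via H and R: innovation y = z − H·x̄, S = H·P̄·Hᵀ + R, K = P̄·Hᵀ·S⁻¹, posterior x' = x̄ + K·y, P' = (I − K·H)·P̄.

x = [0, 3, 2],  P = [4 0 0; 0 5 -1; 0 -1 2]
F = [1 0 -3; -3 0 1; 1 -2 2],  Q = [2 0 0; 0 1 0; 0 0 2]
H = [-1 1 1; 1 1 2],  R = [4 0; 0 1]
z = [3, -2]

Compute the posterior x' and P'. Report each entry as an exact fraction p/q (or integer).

x' = [-11340/3217, -5419/3217, 4954/3217]
P' = [24004/9651 11662/3217 -28606/9651; 11662/3217 49614/3217 -31204/3217; -28606/9651 -31204/3217 63886/9651]

x̄ = F·x = [-6, 2, -2]
P̄ = F·P·Fᵀ + Q = [24 -18 -14; -18 39 -6; -14 -6 42]
y = z − H·x̄ = [-3, 6]
S = H·P̄·Hᵀ + R = [161 95; 95 116]
K = P̄·Hᵀ·S⁻¹ = [-4406/9651 1778/9651; 1687/3217 -1132/3217; -280/9651 5554/9651]
x' = x̄ + K·y = [-11340/3217, -5419/3217, 4954/3217]
P' = (I − K·H)·P̄ = [24004/9651 11662/3217 -28606/9651; 11662/3217 49614/3217 -31204/3217; -28606/9651 -31204/3217 63886/9651]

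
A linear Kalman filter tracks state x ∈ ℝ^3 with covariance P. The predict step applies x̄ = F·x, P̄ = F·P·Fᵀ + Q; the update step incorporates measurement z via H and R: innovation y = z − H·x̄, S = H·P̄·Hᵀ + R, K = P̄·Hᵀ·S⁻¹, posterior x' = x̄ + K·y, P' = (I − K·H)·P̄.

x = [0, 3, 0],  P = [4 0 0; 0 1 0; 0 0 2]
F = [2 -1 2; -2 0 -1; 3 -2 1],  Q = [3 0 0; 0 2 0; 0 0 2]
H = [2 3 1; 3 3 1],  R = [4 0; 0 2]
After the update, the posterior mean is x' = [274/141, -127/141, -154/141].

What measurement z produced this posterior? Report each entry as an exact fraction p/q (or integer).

z = [1, 2]

x̄ = F·x = [-3, 0, -6]
P̄ = F·P·Fᵀ + Q = [28 -20 30; -20 20 -26; 30 -26 44]
S = H·P̄·Hᵀ + R = [64 86; 86 142]
K = P̄·Hᵀ·S⁻¹ = [-238/423 305/423; 346/423 -287/423; -281/423 337/423]
x' − x̄ = [697/141, -127/141, 692/141] = K·y
y = (KᵀK)⁻¹·Kᵀ·(x' − x̄) = [13, 17]
z = y + H·x̄ = [13, 17] + [-12, -15] = [1, 2]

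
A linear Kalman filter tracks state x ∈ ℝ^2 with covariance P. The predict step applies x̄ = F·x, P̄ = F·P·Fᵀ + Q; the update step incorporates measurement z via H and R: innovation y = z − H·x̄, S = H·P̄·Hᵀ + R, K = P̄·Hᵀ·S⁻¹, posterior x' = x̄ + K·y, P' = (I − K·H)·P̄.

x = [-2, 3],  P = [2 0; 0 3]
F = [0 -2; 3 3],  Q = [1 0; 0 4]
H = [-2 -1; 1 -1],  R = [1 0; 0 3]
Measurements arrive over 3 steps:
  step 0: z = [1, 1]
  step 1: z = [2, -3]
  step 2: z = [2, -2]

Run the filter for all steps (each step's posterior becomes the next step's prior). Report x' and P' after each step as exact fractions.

step 0: x' = [-626/3005, -2611/3005], P' = [1291/3005 -1619/3005; -1619/3005 4216/3005]
step 1: x' = [-2031403/1444565, 1198883/1444565], P' = [594411/1444565 -715251/1444565; -715251/1444565 1835436/1444565]
step 2: x' = [-819091976/637645513, 217178064/637645513], P' = [260675123/637645513 -313058575/637645513; -313058575/637645513 805844732/637645513]

step 0: x̄ = F·x = [-6, 3]
step 0: P̄ = F·P·Fᵀ + Q = [13 -18; -18 49]
step 0: y = z − H·x̄ = [-8, 10]
step 0: S = H·P̄·Hᵀ + R = [30 5; 5 101]
step 0: K = P̄·Hᵀ·S⁻¹ = [-963/3005 194/601; -978/3005 -389/601]
step 0: x' = x̄ + K·y = [-626/3005, -2611/3005]
step 0: P' = (I − K·H)·P̄ = [1291/3005 -1619/3005; -1619/3005 4216/3005]
step 1: x̄ = F·x = [5222/3005, -9711/3005]
step 1: P̄ = F·P·Fᵀ + Q = [19869/3005 -15582/3005; -15582/3005 32441/3005]
step 1: y = z − H·x̄ = [6743/3005, -23948/3005]
step 1: S = H·P̄·Hᵀ + R = [52594/3005 -22879/3005; -22879/3005 92489/3005]
step 1: K = P̄·Hᵀ·S⁻¹ = [-473571/1444565 436554/1444565; -404934/1444565 -850229/1444565]
step 1: x' = x̄ + K·y = [-2031403/1444565, 1198883/1444565]
step 1: P' = (I − K·H)·P̄ = [594411/1444565 -715251/1444565; -715251/1444565 1835436/1444565]
step 2: x̄ = F·x = [-2397766/1444565, -499512/288913]
step 2: P̄ = F·P·Fᵀ + Q = [8786309/1444565 -1344222/288913; -1344222/288913 2954473/288913]
step 2: y = z − H·x̄ = [-4403962/1444565, -2988924/1444565]
step 2: S = H·P̄·Hᵀ + R = [24477726/1444565 -9521363/1444565; -9521363/1444565 41334589/1444565]
step 2: K = P̄·Hᵀ·S⁻¹ = [-208291671/637645513 191244566/637645513; -179727582/637645513 -372967769/637645513]
step 2: x' = x̄ + K·y = [-819091976/637645513, 217178064/637645513]
step 2: P' = (I − K·H)·P̄ = [260675123/637645513 -313058575/637645513; -313058575/637645513 805844732/637645513]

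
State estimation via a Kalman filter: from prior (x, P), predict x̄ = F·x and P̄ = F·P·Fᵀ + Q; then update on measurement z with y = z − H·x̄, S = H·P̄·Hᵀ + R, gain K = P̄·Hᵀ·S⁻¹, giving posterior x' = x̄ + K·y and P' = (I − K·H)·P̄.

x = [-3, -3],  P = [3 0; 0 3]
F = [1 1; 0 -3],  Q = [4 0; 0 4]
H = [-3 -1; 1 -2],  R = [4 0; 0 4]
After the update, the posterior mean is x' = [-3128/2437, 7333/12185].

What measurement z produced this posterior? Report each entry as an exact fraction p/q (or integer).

z = [3, -2]

x̄ = F·x = [-6, 9]
P̄ = F·P·Fᵀ + Q = [10 -9; -9 31]
S = H·P̄·Hᵀ + R = [71 -13; -13 174]
K = P̄·Hᵀ·S⁻¹ = [-658/2437 343/2437; -1619/12185 -5093/12185]
x' − x̄ = [11494/2437, -102332/12185] = K·y
y = (KᵀK)⁻¹·Kᵀ·(x' − x̄) = [-6, 22]
z = y + H·x̄ = [-6, 22] + [9, -24] = [3, -2]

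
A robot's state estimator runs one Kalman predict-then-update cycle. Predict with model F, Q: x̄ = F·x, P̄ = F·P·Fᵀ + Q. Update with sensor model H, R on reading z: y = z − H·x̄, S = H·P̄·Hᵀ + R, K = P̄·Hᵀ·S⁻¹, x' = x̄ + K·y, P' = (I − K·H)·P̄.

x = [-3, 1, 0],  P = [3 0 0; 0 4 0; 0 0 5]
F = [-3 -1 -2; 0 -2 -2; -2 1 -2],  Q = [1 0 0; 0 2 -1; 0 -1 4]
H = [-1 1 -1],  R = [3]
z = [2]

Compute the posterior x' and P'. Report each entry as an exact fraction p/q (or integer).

x' = [-118/123, -265/123, -112/41]
P' = [3032/123 3386/123 176/41; 3386/123 4673/123 430/41; 176/41 430/41 317/41]

x̄ = F·x = [8, -2, 7]
P̄ = F·P·Fᵀ + Q = [52 28 34; 28 38 11; 34 11 40]
y = z − H·x̄ = [19]
S = H·P̄·Hᵀ + R = [123]
K = P̄·Hᵀ·S⁻¹ = [-58/123; -1/123; -21/41]
x' = x̄ + K·y = [-118/123, -265/123, -112/41]
P' = (I − K·H)·P̄ = [3032/123 3386/123 176/41; 3386/123 4673/123 430/41; 176/41 430/41 317/41]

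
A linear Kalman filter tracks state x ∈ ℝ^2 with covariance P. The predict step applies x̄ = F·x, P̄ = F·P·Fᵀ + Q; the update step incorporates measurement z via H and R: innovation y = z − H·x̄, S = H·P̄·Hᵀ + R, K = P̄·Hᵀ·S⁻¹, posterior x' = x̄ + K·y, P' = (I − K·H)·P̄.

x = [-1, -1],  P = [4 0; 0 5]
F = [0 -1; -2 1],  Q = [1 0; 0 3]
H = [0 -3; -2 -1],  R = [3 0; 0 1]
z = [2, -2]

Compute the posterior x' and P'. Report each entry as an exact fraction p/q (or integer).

x̄ = F·x = [1, 1]
P̄ = F·P·Fᵀ + Q = [6 -5; -5 24]
y = z − H·x̄ = [5, 1]
S = H·P̄·Hᵀ + R = [219 42; 42 29]
K = P̄·Hᵀ·S⁻¹ = [243/1529 -721/1529; -500/1529 -14/1529]
x' = x̄ + K·y = [2023/1529, -985/1529]
P' = (I − K·H)·P̄ = [482/1529 -243/1529; -243/1529 500/1529]

x' = [2023/1529, -985/1529]
P' = [482/1529 -243/1529; -243/1529 500/1529]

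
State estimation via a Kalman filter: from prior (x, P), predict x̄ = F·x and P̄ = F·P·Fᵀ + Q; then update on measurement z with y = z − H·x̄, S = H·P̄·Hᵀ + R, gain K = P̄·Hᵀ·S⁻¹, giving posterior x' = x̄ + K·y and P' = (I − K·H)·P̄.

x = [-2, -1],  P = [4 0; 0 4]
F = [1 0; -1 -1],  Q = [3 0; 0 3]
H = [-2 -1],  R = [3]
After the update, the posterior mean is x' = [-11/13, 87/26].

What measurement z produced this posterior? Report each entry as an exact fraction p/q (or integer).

x̄ = F·x = [-2, 3]
P̄ = F·P·Fᵀ + Q = [7 -4; -4 11]
S = H·P̄·Hᵀ + R = [26]
K = P̄·Hᵀ·S⁻¹ = [-5/13; -3/26]
x' − x̄ = [15/13, 9/26] = K·y
y = (KᵀK)⁻¹·Kᵀ·(x' − x̄) = [-3]
z = y + H·x̄ = [-3] + [1] = [-2]

z = [-2]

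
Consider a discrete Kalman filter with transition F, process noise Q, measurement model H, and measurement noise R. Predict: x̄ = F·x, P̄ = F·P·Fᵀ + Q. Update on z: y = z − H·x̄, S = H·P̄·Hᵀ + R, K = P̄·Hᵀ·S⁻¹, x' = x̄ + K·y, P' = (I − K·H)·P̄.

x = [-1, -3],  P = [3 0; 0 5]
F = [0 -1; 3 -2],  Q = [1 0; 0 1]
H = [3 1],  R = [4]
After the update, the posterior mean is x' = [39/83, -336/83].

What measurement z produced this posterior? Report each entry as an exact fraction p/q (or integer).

z = [-3]

x̄ = F·x = [3, 3]
P̄ = F·P·Fᵀ + Q = [6 10; 10 48]
S = H·P̄·Hᵀ + R = [166]
K = P̄·Hᵀ·S⁻¹ = [14/83; 39/83]
x' − x̄ = [-210/83, -585/83] = K·y
y = (KᵀK)⁻¹·Kᵀ·(x' − x̄) = [-15]
z = y + H·x̄ = [-15] + [12] = [-3]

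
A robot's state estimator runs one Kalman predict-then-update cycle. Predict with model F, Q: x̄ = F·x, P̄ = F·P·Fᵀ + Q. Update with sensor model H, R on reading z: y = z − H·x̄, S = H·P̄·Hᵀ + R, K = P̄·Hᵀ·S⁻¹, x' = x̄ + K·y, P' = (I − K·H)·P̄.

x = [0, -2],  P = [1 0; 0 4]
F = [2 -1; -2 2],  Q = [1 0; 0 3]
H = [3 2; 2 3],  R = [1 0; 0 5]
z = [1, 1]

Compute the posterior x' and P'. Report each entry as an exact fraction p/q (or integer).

x' = [29/76, -21/304]
P' = [39/38 -97/76; -97/76 1601/912]

x̄ = F·x = [2, -4]
P̄ = F·P·Fᵀ + Q = [9 -12; -12 23]
y = z − H·x̄ = [3, 9]
S = H·P̄·Hᵀ + R = [30 36; 36 104]
K = P̄·Hᵀ·S⁻¹ = [10/19 -27/76; -145/456 165/304]
x' = x̄ + K·y = [29/76, -21/304]
P' = (I − K·H)·P̄ = [39/38 -97/76; -97/76 1601/912]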